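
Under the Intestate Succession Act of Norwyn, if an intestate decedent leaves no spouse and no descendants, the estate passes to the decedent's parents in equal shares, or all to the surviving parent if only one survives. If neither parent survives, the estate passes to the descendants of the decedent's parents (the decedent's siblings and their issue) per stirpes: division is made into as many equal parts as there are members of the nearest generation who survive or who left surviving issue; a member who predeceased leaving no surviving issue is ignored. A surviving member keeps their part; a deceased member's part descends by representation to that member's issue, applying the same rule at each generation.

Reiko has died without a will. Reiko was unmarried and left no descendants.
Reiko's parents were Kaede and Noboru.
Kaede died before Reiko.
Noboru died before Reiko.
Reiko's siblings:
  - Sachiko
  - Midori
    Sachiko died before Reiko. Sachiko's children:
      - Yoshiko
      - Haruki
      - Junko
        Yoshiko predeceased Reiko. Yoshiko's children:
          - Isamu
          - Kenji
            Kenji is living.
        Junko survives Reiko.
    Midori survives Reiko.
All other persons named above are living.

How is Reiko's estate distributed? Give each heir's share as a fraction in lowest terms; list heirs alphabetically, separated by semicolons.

Neither parent survives and there are no descendants, so the estate passes to Reiko's siblings and their issue per stirpes.
The estate is divided into 2 equal shares of 1/2 among Sachiko, Midori.
Sachiko predeceased; the 1/2 allotted to Sachiko's branch passes to Sachiko's issue by representation.
The 1/2 is divided into 3 equal shares of 1/6 among Yoshiko, Haruki, Junko.
Yoshiko predeceased; the 1/6 allotted to Yoshiko's branch passes to Yoshiko's issue by representation.
The 1/6 is divided into 2 equal shares of 1/12 among Isamu, Kenji.
Isamu is living and takes 1/12.
Kenji is living and takes 1/12.
Haruki is living and takes 1/6.
Junko is living and takes 1/6.
Midori is living and takes 1/2.

Haruki 1/6; Isamu 1/12; Junko 1/6; Kenji 1/12; Midori 1/2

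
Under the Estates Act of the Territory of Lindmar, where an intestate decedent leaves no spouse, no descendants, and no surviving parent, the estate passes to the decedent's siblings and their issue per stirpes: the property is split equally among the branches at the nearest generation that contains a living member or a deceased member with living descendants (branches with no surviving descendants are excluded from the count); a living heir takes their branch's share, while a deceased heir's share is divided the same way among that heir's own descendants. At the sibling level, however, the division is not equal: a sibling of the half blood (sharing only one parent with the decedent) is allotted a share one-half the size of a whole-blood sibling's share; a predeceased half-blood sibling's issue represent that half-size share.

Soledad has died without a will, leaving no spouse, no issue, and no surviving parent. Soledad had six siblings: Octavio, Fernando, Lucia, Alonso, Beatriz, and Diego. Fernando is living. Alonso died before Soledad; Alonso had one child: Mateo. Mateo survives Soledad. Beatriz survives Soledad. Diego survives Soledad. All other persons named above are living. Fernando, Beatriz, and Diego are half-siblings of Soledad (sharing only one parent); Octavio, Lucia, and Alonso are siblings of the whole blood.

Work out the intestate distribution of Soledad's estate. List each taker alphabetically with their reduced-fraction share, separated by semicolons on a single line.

Beatriz 1/9; Diego 1/9; Fernando 1/9; Lucia 2/9; Mateo 2/9; Octavio 2/9

No spouse, descendants, or parent survives, so the estate passes to Soledad's siblings per stirpes.
Half-blood siblings count for one-half the weight of whole-blood siblings at the initial division.
Dividing 1 in proportion to weights (total weight 9/2): Octavio (weight 1) → 2/9; Fernando (weight 1/2) → 1/9; Lucia (weight 1) → 2/9; Alonso (weight 1) → 2/9; Beatriz (weight 1/2) → 1/9; Diego (weight 1/2) → 1/9.
Octavio is living and takes 2/9.
Fernando is living and takes 1/9.
Lucia is living and takes 2/9.
Alonso predeceased; the 2/9 allotted to Alonso's branch passes to Alonso's issue by representation.
Mateo is the sole taker at this level and receives the full 2/9.
Beatriz is living and takes 1/9.
Diego is living and takes 1/9.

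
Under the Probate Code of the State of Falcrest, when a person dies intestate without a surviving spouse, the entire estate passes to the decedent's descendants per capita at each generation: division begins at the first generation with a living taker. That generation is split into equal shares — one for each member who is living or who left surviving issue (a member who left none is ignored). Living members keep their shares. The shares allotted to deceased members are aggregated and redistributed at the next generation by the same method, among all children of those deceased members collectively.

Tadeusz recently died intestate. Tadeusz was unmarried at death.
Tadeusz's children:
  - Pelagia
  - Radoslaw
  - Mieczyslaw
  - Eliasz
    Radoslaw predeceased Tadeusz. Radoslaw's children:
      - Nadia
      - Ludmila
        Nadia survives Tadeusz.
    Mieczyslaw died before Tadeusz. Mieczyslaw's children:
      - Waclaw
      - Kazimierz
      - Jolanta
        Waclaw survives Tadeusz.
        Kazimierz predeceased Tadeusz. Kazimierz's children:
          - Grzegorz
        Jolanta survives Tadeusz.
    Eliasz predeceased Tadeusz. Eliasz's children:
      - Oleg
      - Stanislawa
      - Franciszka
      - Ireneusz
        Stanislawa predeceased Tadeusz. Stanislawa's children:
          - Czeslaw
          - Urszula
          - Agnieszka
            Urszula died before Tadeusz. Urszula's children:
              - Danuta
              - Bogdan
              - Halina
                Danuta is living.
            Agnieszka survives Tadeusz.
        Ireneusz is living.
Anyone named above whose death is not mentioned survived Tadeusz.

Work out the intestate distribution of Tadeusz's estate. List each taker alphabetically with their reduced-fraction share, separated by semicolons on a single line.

Agnieszka 1/24; Bogdan 1/72; Czeslaw 1/24; Danuta 1/72; Franciszka 1/12; Grzegorz 1/24; Halina 1/72; Ireneusz 1/12; Jolanta 1/12; Ludmila 1/12; Nadia 1/12; Oleg 1/12; Pelagia 1/4; Waclaw 1/12

There is no surviving spouse, so the entire estate passes to Tadeusz's descendants per capita at each generation.
At generation 1 (Pelagia, Radoslaw, Mieczyslaw, Eliasz) there are 4 shares of (1)/4 = 1/4 each.
Living: Pelagia — each takes 1/4.
Deceased: Radoslaw, Mieczyslaw, and Eliasz. Their combined 3/4 is pooled and carried to generation 2.
At generation 2 (Nadia, Ludmila, Waclaw, Kazimierz, Jolanta, Oleg, Stanislawa, Franciszka, Ireneusz) there are 9 shares of (3/4)/9 = 1/12 each.
Living: Nadia, Ludmila, Waclaw, Jolanta, Oleg, Franciszka, and Ireneusz — each takes 1/12.
Deceased: Kazimierz and Stanislawa. Their combined 1/6 is pooled and carried to generation 3.
At generation 3 (Grzegorz, Czeslaw, Urszula, Agnieszka) there are 4 shares of (1/6)/4 = 1/24 each.
Living: Grzegorz, Czeslaw, and Agnieszka — each takes 1/24.
Deceased: Urszula. That 1/24 share is carried to generation 4.
At generation 4 (Danuta, Bogdan, Halina) there are 3 shares of (1/24)/3 = 1/72 each.
Living: Danuta, Bogdan, and Halina — each takes 1/72.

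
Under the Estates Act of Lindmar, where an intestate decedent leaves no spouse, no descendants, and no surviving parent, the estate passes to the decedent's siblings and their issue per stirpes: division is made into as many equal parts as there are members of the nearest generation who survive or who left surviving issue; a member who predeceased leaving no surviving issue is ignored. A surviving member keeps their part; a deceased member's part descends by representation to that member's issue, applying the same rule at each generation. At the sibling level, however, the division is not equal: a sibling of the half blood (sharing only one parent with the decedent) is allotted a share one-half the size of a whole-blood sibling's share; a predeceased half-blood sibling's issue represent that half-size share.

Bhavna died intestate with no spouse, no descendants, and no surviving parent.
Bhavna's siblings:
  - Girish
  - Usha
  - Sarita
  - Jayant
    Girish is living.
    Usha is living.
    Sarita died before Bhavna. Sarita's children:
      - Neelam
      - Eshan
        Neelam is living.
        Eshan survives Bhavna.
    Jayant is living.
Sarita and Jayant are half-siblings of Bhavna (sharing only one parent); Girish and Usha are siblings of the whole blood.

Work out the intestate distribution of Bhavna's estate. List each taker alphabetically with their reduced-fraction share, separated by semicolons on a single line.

Eshan 1/12; Girish 1/3; Jayant 1/6; Neelam 1/12; Usha 1/3

No spouse, descendants, or parent survives, so the estate passes to Bhavna's siblings per stirpes.
Half-blood siblings count for one-half the weight of whole-blood siblings at the initial division.
Dividing 1 in proportion to weights (total weight 3): Girish (weight 1) → 1/3; Usha (weight 1) → 1/3; Sarita (weight 1/2) → 1/6; Jayant (weight 1/2) → 1/6.
Girish is living and takes 1/3.
Usha is living and takes 1/3.
Sarita predeceased; the 1/6 allotted to Sarita's branch passes to Sarita's issue by representation.
The 1/6 is divided into 2 equal shares of 1/12 among Neelam, Eshan.
Neelam is living and takes 1/12.
Eshan is living and takes 1/12.
Jayant is living and takes 1/6.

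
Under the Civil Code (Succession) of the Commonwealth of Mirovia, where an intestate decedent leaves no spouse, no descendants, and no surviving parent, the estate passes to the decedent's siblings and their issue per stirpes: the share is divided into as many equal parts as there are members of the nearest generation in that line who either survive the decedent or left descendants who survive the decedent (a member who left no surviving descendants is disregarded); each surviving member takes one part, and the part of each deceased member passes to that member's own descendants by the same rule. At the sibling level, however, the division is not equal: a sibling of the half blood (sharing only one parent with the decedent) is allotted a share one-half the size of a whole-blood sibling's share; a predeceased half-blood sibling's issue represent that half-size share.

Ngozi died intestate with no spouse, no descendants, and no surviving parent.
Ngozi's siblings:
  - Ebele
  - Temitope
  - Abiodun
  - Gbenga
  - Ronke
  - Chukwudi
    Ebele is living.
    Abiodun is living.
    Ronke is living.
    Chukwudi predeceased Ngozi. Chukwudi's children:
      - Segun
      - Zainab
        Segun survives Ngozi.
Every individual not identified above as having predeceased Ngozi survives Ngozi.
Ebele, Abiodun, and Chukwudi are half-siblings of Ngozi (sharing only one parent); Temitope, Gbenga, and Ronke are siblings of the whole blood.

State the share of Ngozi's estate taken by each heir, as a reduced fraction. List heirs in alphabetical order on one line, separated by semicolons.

No spouse, descendants, or parent survives, so the estate passes to Ngozi's siblings per stirpes.
Half-blood siblings count for one-half the weight of whole-blood siblings at the initial division.
Dividing 1 in proportion to weights (total weight 9/2): Ebele (weight 1/2) → 1/9; Temitope (weight 1) → 2/9; Abiodun (weight 1/2) → 1/9; Gbenga (weight 1) → 2/9; Ronke (weight 1) → 2/9; Chukwudi (weight 1/2) → 1/9.
Ebele is living and takes 1/9.
Temitope is living and takes 2/9.
Abiodun is living and takes 1/9.
Gbenga is living and takes 2/9.
Ronke is living and takes 2/9.
Chukwudi predeceased; the 1/9 allotted to Chukwudi's branch passes to Chukwudi's issue by representation.
The 1/9 is divided into 2 equal shares of 1/18 among Segun, Zainab.
Segun is living and takes 1/18.
Zainab is living and takes 1/18.

Abiodun 1/9; Ebele 1/9; Gbenga 2/9; Ronke 2/9; Segun 1/18; Temitope 2/9; Zainab 1/18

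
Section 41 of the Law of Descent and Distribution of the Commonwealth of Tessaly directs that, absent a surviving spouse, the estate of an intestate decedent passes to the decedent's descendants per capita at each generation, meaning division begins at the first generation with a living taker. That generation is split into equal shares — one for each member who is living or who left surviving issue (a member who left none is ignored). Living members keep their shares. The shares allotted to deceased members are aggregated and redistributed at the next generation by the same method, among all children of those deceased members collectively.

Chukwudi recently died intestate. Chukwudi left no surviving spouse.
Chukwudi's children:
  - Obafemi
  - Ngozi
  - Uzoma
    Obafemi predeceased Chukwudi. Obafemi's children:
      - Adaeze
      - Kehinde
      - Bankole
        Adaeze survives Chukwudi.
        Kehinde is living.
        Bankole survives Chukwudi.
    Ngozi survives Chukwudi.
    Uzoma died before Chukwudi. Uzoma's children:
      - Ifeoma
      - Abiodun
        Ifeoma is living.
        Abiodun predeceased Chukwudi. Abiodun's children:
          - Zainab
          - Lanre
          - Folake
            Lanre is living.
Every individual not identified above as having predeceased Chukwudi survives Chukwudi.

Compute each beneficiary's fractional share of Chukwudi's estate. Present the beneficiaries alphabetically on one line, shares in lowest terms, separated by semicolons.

Adaeze 2/15; Bankole 2/15; Folake 2/45; Ifeoma 2/15; Kehinde 2/15; Lanre 2/45; Ngozi 1/3; Zainab 2/45

There is no surviving spouse, so the entire estate passes to Chukwudi's descendants per capita at each generation.
At generation 1 (Obafemi, Ngozi, Uzoma) there are 3 shares of (1)/3 = 1/3 each.
Living: Ngozi — each takes 1/3.
Deceased: Obafemi and Uzoma. Their combined 2/3 is pooled and carried to generation 2.
At generation 2 (Adaeze, Kehinde, Bankole, Ifeoma, Abiodun) there are 5 shares of (2/3)/5 = 2/15 each.
Living: Adaeze, Kehinde, Bankole, and Ifeoma — each takes 2/15.
Deceased: Abiodun. That 2/15 share is carried to generation 3.
At generation 3 (Zainab, Lanre, Folake) there are 3 shares of (2/15)/3 = 2/45 each.
Living: Zainab, Lanre, and Folake — each takes 2/45.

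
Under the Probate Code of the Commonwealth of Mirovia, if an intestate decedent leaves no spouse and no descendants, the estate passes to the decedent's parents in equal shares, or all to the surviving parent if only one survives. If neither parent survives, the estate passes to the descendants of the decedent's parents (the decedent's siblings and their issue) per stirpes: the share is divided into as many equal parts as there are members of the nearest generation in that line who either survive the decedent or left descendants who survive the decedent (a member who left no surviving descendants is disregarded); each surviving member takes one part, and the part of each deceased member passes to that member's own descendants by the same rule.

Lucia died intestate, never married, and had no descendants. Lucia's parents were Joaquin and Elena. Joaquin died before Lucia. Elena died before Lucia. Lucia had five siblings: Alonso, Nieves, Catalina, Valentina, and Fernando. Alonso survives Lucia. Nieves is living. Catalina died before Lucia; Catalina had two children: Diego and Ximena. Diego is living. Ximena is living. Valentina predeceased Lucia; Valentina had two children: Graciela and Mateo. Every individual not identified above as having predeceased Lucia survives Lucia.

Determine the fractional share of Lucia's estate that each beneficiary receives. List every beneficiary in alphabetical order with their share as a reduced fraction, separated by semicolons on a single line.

Neither parent survives and there are no descendants, so the estate passes to Lucia's siblings and their issue per stirpes.
The estate is divided into 5 equal shares of 1/5 among Alonso, Nieves, Catalina, Valentina, Fernando.
Alonso is living and takes 1/5.
Nieves is living and takes 1/5.
Catalina predeceased; the 1/5 allotted to Catalina's branch passes to Catalina's issue by representation.
The 1/5 is divided into 2 equal shares of 1/10 among Diego, Ximena.
Diego is living and takes 1/10.
Ximena is living and takes 1/10.
Valentina predeceased; the 1/5 allotted to Valentina's branch passes to Valentina's issue by representation.
The 1/5 is divided into 2 equal shares of 1/10 among Graciela, Mateo.
Graciela is living and takes 1/10.
Mateo is living and takes 1/10.
Fernando is living and takes 1/5.

Alonso 1/5; Diego 1/10; Fernando 1/5; Graciela 1/10; Mateo 1/10; Nieves 1/5; Ximena 1/10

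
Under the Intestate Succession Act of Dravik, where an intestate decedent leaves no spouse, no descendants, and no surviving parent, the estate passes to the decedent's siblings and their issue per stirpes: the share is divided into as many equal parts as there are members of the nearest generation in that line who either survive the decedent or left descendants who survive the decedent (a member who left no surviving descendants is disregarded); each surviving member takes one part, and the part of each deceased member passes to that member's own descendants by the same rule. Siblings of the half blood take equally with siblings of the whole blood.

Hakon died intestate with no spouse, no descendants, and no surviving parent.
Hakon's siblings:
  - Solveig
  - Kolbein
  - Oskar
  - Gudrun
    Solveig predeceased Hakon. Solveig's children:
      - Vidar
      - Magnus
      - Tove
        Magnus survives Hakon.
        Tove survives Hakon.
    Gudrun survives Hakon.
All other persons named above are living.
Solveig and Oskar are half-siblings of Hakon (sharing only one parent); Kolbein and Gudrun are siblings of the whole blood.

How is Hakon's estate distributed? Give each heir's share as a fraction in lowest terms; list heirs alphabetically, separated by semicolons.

Gudrun 1/4; Kolbein 1/4; Magnus 1/12; Oskar 1/4; Tove 1/12; Vidar 1/12

No spouse, descendants, or parent survives, so the estate passes to Hakon's siblings per stirpes.
Half-blood and whole-blood siblings take equally under the stated rule.
The estate is divided into 4 equal shares of 1/4 among Solveig, Kolbein, Oskar, Gudrun.
Solveig predeceased; the 1/4 allotted to Solveig's branch passes to Solveig's issue by representation.
The 1/4 is divided into 3 equal shares of 1/12 among Vidar, Magnus, Tove.
Vidar is living and takes 1/12.
Magnus is living and takes 1/12.
Tove is living and takes 1/12.
Kolbein is living and takes 1/4.
Oskar is living and takes 1/4.
Gudrun is living and takes 1/4.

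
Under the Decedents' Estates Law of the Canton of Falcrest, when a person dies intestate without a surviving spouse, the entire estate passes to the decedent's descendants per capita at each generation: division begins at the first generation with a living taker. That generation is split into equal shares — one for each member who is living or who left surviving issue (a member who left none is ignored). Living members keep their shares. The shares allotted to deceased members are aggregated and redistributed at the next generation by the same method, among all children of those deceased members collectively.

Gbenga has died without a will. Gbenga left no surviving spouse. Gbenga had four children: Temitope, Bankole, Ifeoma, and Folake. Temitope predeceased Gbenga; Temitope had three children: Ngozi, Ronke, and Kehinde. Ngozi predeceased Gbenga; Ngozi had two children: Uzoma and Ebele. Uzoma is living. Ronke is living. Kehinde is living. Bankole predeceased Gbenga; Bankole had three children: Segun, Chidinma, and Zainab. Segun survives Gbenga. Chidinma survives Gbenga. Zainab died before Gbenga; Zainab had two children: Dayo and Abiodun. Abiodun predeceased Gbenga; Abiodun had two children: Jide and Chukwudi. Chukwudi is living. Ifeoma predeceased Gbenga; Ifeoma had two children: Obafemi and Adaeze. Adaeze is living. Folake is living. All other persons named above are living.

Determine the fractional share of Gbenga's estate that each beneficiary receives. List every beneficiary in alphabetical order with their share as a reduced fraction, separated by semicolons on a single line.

Adaeze 3/32; Chidinma 3/32; Chukwudi 3/128; Dayo 3/64; Ebele 3/64; Folake 1/4; Jide 3/128; Kehinde 3/32; Obafemi 3/32; Ronke 3/32; Segun 3/32; Uzoma 3/64

There is no surviving spouse, so the entire estate passes to Gbenga's descendants per capita at each generation.
At generation 1 (Temitope, Bankole, Ifeoma, Folake) there are 4 shares of (1)/4 = 1/4 each.
Living: Folake — each takes 1/4.
Deceased: Temitope, Bankole, and Ifeoma. Their combined 3/4 is pooled and carried to generation 2.
At generation 2 (Ngozi, Ronke, Kehinde, Segun, Chidinma, Zainab, Obafemi, Adaeze) there are 8 shares of (3/4)/8 = 3/32 each.
Living: Ronke, Kehinde, Segun, Chidinma, Obafemi, and Adaeze — each takes 3/32.
Deceased: Ngozi and Zainab. Their combined 3/16 is pooled and carried to generation 3.
At generation 3 (Uzoma, Ebele, Dayo, Abiodun) there are 4 shares of (3/16)/4 = 3/64 each.
Living: Uzoma, Ebele, and Dayo — each takes 3/64.
Deceased: Abiodun. That 3/64 share is carried to generation 4.
At generation 4 (Jide, Chukwudi) there are 2 shares of (3/64)/2 = 3/128 each.
Living: Jide and Chukwudi — each takes 3/128.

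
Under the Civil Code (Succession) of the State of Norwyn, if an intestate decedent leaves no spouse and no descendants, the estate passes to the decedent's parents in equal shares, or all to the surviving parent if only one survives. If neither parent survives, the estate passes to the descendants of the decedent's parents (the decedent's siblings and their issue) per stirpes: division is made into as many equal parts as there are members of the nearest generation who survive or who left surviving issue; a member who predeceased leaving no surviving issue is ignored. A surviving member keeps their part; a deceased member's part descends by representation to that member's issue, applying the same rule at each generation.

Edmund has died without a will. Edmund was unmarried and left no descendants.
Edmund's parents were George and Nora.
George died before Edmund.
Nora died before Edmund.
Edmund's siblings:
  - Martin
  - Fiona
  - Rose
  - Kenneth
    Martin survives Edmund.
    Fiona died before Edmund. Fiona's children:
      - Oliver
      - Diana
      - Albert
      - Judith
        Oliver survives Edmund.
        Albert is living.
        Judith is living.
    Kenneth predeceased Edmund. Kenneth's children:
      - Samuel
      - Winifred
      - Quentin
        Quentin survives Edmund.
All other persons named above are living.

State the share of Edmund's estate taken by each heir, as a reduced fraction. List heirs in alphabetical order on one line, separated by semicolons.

Neither parent survives and there are no descendants, so the estate passes to Edmund's siblings and their issue per stirpes.
The estate is divided into 4 equal shares of 1/4 among Martin, Fiona, Rose, Kenneth.
Martin is living and takes 1/4.
Fiona predeceased; the 1/4 allotted to Fiona's branch passes to Fiona's issue by representation.
The 1/4 is divided into 4 equal shares of 1/16 among Oliver, Diana, Albert, Judith.
Oliver is living and takes 1/16.
Diana is living and takes 1/16.
Albert is living and takes 1/16.
Judith is living and takes 1/16.
Rose is living and takes 1/4.
Kenneth predeceased; the 1/4 allotted to Kenneth's branch passes to Kenneth's issue by representation.
The 1/4 is divided into 3 equal shares of 1/12 among Samuel, Winifred, Quentin.
Samuel is living and takes 1/12.
Winifred is living and takes 1/12.
Quentin is living and takes 1/12.

Albert 1/16; Diana 1/16; Judith 1/16; Martin 1/4; Oliver 1/16; Quentin 1/12; Rose 1/4; Samuel 1/12; Winifred 1/12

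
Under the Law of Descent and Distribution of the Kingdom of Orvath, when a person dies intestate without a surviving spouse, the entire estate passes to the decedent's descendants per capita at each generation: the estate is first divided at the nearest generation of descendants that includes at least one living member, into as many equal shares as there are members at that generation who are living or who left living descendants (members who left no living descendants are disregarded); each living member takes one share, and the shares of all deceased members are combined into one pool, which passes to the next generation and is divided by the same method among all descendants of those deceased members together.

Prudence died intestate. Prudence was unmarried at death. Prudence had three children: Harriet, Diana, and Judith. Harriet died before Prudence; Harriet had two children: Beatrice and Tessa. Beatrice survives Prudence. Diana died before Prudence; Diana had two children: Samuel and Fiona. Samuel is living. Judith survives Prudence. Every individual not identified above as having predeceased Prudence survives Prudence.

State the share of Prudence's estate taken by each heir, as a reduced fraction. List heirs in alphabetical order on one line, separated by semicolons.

Beatrice 1/6; Fiona 1/6; Judith 1/3; Samuel 1/6; Tessa 1/6

There is no surviving spouse, so the entire estate passes to Prudence's descendants per capita at each generation.
At generation 1 (Harriet, Diana, Judith) there are 3 shares of (1)/3 = 1/3 each.
Living: Judith — each takes 1/3.
Deceased: Harriet and Diana. Their combined 2/3 is pooled and carried to generation 2.
At generation 2 (Beatrice, Tessa, Samuel, Fiona) there are 4 shares of (2/3)/4 = 1/6 each.
Living: Beatrice, Tessa, Samuel, and Fiona — each takes 1/6.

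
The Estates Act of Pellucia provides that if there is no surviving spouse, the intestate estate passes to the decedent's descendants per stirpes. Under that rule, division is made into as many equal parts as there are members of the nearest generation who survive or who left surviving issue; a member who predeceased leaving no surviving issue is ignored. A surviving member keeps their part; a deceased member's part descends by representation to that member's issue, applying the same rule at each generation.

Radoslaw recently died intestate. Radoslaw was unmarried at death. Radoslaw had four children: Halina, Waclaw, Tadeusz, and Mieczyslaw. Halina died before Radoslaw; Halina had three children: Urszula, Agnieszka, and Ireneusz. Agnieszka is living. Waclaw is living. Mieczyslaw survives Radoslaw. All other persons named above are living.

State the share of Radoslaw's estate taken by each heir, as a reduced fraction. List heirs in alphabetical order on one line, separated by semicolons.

Agnieszka 1/12; Ireneusz 1/12; Mieczyslaw 1/4; Tadeusz 1/4; Urszula 1/12; Waclaw 1/4

There is no surviving spouse, so the entire estate passes to Radoslaw's descendants per stirpes.
The estate is divided into 4 equal shares of 1/4 among Halina, Waclaw, Tadeusz, Mieczyslaw.
Halina predeceased; the 1/4 allotted to Halina's branch passes to Halina's issue by representation.
The 1/4 is divided into 3 equal shares of 1/12 among Urszula, Agnieszka, Ireneusz.
Urszula is living and takes 1/12.
Agnieszka is living and takes 1/12.
Ireneusz is living and takes 1/12.
Waclaw is living and takes 1/4.
Tadeusz is living and takes 1/4.
Mieczyslaw is living and takes 1/4.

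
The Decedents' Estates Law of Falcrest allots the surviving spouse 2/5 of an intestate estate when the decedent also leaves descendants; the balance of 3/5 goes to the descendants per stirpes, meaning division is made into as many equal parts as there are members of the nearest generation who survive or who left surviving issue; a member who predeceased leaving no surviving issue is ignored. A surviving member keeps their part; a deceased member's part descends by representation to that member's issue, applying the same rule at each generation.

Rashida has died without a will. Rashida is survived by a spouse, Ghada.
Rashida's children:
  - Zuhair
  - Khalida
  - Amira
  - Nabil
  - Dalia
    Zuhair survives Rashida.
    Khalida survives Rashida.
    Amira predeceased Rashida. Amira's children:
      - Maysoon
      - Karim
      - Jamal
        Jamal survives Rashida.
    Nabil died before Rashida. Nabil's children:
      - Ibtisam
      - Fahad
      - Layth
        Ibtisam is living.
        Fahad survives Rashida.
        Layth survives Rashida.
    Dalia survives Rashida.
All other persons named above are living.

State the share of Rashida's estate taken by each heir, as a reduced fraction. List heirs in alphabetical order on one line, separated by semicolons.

Ghada, as surviving spouse, takes 2/5.
The remaining 3/5 passes to Rashida's descendants per stirpes.
The 3/5 is divided into 5 equal shares of 3/25 among Zuhair, Khalida, Amira, Nabil, Dalia.
Zuhair is living and takes 3/25.
Khalida is living and takes 3/25.
Amira predeceased; the 3/25 allotted to Amira's branch passes to Amira's issue by representation.
The 3/25 is divided into 3 equal shares of 1/25 among Maysoon, Karim, Jamal.
Maysoon is living and takes 1/25.
Karim is living and takes 1/25.
Jamal is living and takes 1/25.
Nabil predeceased; the 3/25 allotted to Nabil's branch passes to Nabil's issue by representation.
The 3/25 is divided into 3 equal shares of 1/25 among Ibtisam, Fahad, Layth.
Ibtisam is living and takes 1/25.
Fahad is living and takes 1/25.
Layth is living and takes 1/25.
Dalia is living and takes 3/25.

Dalia 3/25; Fahad 1/25; Ghada 2/5; Ibtisam 1/25; Jamal 1/25; Karim 1/25; Khalida 3/25; Layth 1/25; Maysoon 1/25; Zuhair 3/25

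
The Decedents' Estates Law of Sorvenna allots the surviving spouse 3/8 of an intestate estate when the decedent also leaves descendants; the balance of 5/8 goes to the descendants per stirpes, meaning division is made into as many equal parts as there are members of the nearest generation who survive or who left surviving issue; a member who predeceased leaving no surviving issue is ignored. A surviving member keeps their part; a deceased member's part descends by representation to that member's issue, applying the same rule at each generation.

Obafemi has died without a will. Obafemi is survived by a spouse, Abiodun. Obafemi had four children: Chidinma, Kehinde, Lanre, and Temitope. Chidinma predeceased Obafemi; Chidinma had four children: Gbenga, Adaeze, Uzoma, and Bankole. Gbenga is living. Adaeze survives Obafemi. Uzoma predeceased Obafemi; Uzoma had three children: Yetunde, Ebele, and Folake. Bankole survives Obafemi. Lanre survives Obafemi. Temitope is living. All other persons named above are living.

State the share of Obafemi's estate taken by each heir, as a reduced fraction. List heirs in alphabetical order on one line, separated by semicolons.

Abiodun 3/8; Adaeze 5/128; Bankole 5/128; Ebele 5/384; Folake 5/384; Gbenga 5/128; Kehinde 5/32; Lanre 5/32; Temitope 5/32; Yetunde 5/384

Abiodun, as surviving spouse, takes 3/8.
The remaining 5/8 passes to Obafemi's descendants per stirpes.
The 5/8 is divided into 4 equal shares of 5/32 among Chidinma, Kehinde, Lanre, Temitope.
Chidinma predeceased; the 5/32 allotted to Chidinma's branch passes to Chidinma's issue by representation.
The 5/32 is divided into 4 equal shares of 5/128 among Gbenga, Adaeze, Uzoma, Bankole.
Gbenga is living and takes 5/128.
Adaeze is living and takes 5/128.
Uzoma predeceased; the 5/128 allotted to Uzoma's branch passes to Uzoma's issue by representation.
The 5/128 is divided into 3 equal shares of 5/384 among Yetunde, Ebele, Folake.
Yetunde is living and takes 5/384.
Ebele is living and takes 5/384.
Folake is living and takes 5/384.
Bankole is living and takes 5/128.
Kehinde is living and takes 5/32.
Lanre is living and takes 5/32.
Temitope is living and takes 5/32.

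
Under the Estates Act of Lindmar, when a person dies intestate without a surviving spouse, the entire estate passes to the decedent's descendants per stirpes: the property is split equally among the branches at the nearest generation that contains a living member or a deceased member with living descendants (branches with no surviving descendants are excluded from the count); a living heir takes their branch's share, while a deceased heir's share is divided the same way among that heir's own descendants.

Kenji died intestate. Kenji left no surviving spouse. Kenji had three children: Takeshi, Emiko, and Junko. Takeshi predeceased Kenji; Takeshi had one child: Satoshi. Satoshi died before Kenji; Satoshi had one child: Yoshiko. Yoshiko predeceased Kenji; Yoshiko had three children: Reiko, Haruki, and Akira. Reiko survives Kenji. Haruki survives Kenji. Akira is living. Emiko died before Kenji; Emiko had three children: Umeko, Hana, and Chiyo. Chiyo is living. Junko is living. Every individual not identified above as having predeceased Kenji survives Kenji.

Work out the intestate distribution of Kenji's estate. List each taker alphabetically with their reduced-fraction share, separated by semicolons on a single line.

There is no surviving spouse, so the entire estate passes to Kenji's descendants per stirpes.
The estate is divided into 3 equal shares of 1/3 among Takeshi, Emiko, Junko.
Takeshi predeceased; the 1/3 allotted to Takeshi's branch passes to Takeshi's issue by representation.
Satoshi's line is the sole branch at this level, so the full 1/3 passes to Satoshi's issue by representation.
Yoshiko's line is the sole branch at this level, so the full 1/3 passes to Yoshiko's issue by representation.
The 1/3 is divided into 3 equal shares of 1/9 among Reiko, Haruki, Akira.
Reiko is living and takes 1/9.
Haruki is living and takes 1/9.
Akira is living and takes 1/9.
Emiko predeceased; the 1/3 allotted to Emiko's branch passes to Emiko's issue by representation.
The 1/3 is divided into 3 equal shares of 1/9 among Umeko, Hana, Chiyo.
Umeko is living and takes 1/9.
Hana is living and takes 1/9.
Chiyo is living and takes 1/9.
Junko is living and takes 1/3.

Akira 1/9; Chiyo 1/9; Hana 1/9; Haruki 1/9; Junko 1/3; Reiko 1/9; Umeko 1/9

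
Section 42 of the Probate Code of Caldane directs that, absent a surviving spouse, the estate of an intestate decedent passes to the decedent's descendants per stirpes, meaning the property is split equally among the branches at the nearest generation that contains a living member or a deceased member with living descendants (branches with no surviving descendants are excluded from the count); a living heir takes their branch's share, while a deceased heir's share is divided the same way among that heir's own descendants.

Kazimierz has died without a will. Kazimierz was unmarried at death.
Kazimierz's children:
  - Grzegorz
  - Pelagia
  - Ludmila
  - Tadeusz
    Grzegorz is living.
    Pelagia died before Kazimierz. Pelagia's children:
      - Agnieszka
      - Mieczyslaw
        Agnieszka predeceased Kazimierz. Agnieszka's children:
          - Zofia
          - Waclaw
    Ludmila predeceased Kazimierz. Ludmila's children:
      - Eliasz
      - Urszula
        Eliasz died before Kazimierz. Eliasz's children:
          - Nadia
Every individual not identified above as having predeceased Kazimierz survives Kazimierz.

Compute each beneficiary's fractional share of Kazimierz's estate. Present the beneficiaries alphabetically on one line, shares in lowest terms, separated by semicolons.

There is no surviving spouse, so the entire estate passes to Kazimierz's descendants per stirpes.
The estate is divided into 4 equal shares of 1/4 among Grzegorz, Pelagia, Ludmila, Tadeusz.
Grzegorz is living and takes 1/4.
Pelagia predeceased; the 1/4 allotted to Pelagia's branch passes to Pelagia's issue by representation.
The 1/4 is divided into 2 equal shares of 1/8 among Agnieszka, Mieczyslaw.
Agnieszka predeceased; the 1/8 allotted to Agnieszka's branch passes to Agnieszka's issue by representation.
The 1/8 is divided into 2 equal shares of 1/16 among Zofia, Waclaw.
Zofia is living and takes 1/16.
Waclaw is living and takes 1/16.
Mieczyslaw is living and takes 1/8.
Ludmila predeceased; the 1/4 allotted to Ludmila's branch passes to Ludmila's issue by representation.
The 1/4 is divided into 2 equal shares of 1/8 among Eliasz, Urszula.
Eliasz predeceased; the 1/8 allotted to Eliasz's branch passes to Eliasz's issue by representation.
Nadia is the sole taker at this level and receives the full 1/8.
Urszula is living and takes 1/8.
Tadeusz is living and takes 1/4.

Grzegorz 1/4; Mieczyslaw 1/8; Nadia 1/8; Tadeusz 1/4; Urszula 1/8; Waclaw 1/16; Zofia 1/16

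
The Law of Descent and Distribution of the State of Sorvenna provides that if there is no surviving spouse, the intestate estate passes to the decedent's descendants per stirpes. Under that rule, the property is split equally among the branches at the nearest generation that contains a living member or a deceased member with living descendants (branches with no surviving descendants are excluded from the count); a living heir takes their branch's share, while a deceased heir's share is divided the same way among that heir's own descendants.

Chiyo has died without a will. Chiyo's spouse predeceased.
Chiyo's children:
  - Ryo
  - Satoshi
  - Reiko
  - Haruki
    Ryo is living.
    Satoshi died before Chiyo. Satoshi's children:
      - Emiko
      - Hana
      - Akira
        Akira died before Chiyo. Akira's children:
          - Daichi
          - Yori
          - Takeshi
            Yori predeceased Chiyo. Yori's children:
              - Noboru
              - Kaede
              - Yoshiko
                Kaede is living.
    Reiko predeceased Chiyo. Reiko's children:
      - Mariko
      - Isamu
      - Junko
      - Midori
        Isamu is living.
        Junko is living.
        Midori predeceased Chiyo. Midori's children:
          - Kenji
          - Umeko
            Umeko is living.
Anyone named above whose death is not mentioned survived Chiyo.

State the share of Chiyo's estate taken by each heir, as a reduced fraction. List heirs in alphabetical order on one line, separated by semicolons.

Daichi 1/36; Emiko 1/12; Hana 1/12; Haruki 1/4; Isamu 1/16; Junko 1/16; Kaede 1/108; Kenji 1/32; Mariko 1/16; Noboru 1/108; Ryo 1/4; Takeshi 1/36; Umeko 1/32; Yoshiko 1/108

There is no surviving spouse, so the entire estate passes to Chiyo's descendants per stirpes.
The estate is divided into 4 equal shares of 1/4 among Ryo, Satoshi, Reiko, Haruki.
Ryo is living and takes 1/4.
Satoshi predeceased; the 1/4 allotted to Satoshi's branch passes to Satoshi's issue by representation.
The 1/4 is divided into 3 equal shares of 1/12 among Emiko, Hana, Akira.
Emiko is living and takes 1/12.
Hana is living and takes 1/12.
Akira predeceased; the 1/12 allotted to Akira's branch passes to Akira's issue by representation.
The 1/12 is divided into 3 equal shares of 1/36 among Daichi, Yori, Takeshi.
Daichi is living and takes 1/36.
Yori predeceased; the 1/36 allotted to Yori's branch passes to Yori's issue by representation.
The 1/36 is divided into 3 equal shares of 1/108 among Noboru, Kaede, Yoshiko.
Noboru is living and takes 1/108.
Kaede is living and takes 1/108.
Yoshiko is living and takes 1/108.
Takeshi is living and takes 1/36.
Reiko predeceased; the 1/4 allotted to Reiko's branch passes to Reiko's issue by representation.
The 1/4 is divided into 4 equal shares of 1/16 among Mariko, Isamu, Junko, Midori.
Mariko is living and takes 1/16.
Isamu is living and takes 1/16.
Junko is living and takes 1/16.
Midori predeceased; the 1/16 allotted to Midori's branch passes to Midori's issue by representation.
The 1/16 is divided into 2 equal shares of 1/32 among Kenji, Umeko.
Kenji is living and takes 1/32.
Umeko is living and takes 1/32.
Haruki is living and takes 1/4.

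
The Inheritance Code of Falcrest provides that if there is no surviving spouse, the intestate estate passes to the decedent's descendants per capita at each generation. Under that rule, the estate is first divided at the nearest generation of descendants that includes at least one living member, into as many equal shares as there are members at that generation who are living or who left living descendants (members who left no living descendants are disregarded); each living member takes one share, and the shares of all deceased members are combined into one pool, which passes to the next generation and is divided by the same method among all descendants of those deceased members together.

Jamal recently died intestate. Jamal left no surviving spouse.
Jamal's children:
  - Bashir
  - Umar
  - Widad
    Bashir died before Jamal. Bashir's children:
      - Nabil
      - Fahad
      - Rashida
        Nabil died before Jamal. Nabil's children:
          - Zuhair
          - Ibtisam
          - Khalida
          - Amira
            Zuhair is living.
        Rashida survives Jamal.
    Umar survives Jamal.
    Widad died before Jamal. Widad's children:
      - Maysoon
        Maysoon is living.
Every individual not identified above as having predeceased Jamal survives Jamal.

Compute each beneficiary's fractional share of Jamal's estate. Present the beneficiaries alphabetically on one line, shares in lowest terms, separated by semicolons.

There is no surviving spouse, so the entire estate passes to Jamal's descendants per capita at each generation.
At generation 1 (Bashir, Umar, Widad) there are 3 shares of (1)/3 = 1/3 each.
Living: Umar — each takes 1/3.
Deceased: Bashir and Widad. Their combined 2/3 is pooled and carried to generation 2.
At generation 2 (Nabil, Fahad, Rashida, Maysoon) there are 4 shares of (2/3)/4 = 1/6 each.
Living: Fahad, Rashida, and Maysoon — each takes 1/6.
Deceased: Nabil. That 1/6 share is carried to generation 3.
At generation 3 (Zuhair, Ibtisam, Khalida, Amira) there are 4 shares of (1/6)/4 = 1/24 each.
Living: Zuhair, Ibtisam, Khalida, and Amira — each takes 1/24.

Amira 1/24; Fahad 1/6; Ibtisam 1/24; Khalida 1/24; Maysoon 1/6; Rashida 1/6; Umar 1/3; Zuhair 1/24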